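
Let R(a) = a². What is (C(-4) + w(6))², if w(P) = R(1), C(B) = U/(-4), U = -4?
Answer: 4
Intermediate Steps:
C(B) = 1 (C(B) = -4/(-4) = -4*(-¼) = 1)
w(P) = 1 (w(P) = 1² = 1)
(C(-4) + w(6))² = (1 + 1)² = 2² = 4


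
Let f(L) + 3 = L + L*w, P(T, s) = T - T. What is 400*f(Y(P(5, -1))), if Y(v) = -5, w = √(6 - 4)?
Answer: -3200 - 2000*√2 ≈ -6028.4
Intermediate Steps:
P(T, s) = 0
w = √2 ≈ 1.4142
f(L) = -3 + L + L*√2 (f(L) = -3 + (L + L*√2) = -3 + L + L*√2)
400*f(Y(P(5, -1))) = 400*(-3 - 5 - 5*√2) = 400*(-8 - 5*√2) = -3200 - 2000*√2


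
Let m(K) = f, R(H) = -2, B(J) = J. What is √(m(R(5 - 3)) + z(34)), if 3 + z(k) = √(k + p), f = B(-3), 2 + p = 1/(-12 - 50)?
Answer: √(-23064 + 62*√122946)/62 ≈ 0.587*I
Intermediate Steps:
p = -125/62 (p = -2 + 1/(-12 - 50) = -2 + 1/(-62) = -2 - 1/62 = -125/62 ≈ -2.0161)
f = -3
z(k) = -3 + √(-125/62 + k) (z(k) = -3 + √(k - 125/62) = -3 + √(-125/62 + k))
m(K) = -3
√(m(R(5 - 3)) + z(34)) = √(-3 + (-3 + √(-7750 + 3844*34)/62)) = √(-3 + (-3 + √(-7750 + 130696)/62)) = √(-3 + (-3 + √122946/62)) = √(-6 + √122946/62)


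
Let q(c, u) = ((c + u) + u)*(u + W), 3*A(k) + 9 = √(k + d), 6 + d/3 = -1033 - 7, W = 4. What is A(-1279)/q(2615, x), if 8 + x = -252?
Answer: 3/536320 - I*√4417/1608960 ≈ 5.5937e-6 - 4.1306e-5*I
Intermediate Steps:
x = -260 (x = -8 - 252 = -260)
d = -3138 (d = -18 + 3*(-1033 - 7) = -18 + 3*(-1040) = -18 - 3120 = -3138)
A(k) = -3 + √(-3138 + k)/3 (A(k) = -3 + √(k - 3138)/3 = -3 + √(-3138 + k)/3)
q(c, u) = (4 + u)*(c + 2*u) (q(c, u) = ((c + u) + u)*(u + 4) = (c + 2*u)*(4 + u) = (4 + u)*(c + 2*u))
A(-1279)/q(2615, x) = (-3 + √(-3138 - 1279)/3)/(2*(-260)² + 4*2615 + 8*(-260) + 2615*(-260)) = (-3 + √(-4417)/3)/(2*67600 + 10460 - 2080 - 679900) = (-3 + (I*√4417)/3)/(135200 + 10460 - 2080 - 679900) = (-3 + I*√4417/3)/(-536320) = (-3 + I*√4417/3)*(-1/536320) = 3/536320 - I*√4417/1608960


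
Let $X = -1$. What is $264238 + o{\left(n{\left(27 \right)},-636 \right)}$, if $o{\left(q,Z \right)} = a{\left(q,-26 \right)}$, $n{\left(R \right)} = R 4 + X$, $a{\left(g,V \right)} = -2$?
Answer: $264236$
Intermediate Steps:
$n{\left(R \right)} = -1 + 4 R$ ($n{\left(R \right)} = R 4 - 1 = 4 R - 1 = -1 + 4 R$)
$o{\left(q,Z \right)} = -2$
$264238 + o{\left(n{\left(27 \right)},-636 \right)} = 264238 - 2 = 264236$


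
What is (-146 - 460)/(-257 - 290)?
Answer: 606/547 ≈ 1.1079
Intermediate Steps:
(-146 - 460)/(-257 - 290) = -606/(-547) = -606*(-1/547) = 606/547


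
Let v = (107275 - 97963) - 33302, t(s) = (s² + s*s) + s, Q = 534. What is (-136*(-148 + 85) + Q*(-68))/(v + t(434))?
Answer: -6936/88289 ≈ -0.078560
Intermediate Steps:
t(s) = s + 2*s² (t(s) = (s² + s²) + s = 2*s² + s = s + 2*s²)
v = -23990 (v = 9312 - 33302 = -23990)
(-136*(-148 + 85) + Q*(-68))/(v + t(434)) = (-136*(-148 + 85) + 534*(-68))/(-23990 + 434*(1 + 2*434)) = (-136*(-63) - 36312)/(-23990 + 434*(1 + 868)) = (8568 - 36312)/(-23990 + 434*869) = -27744/(-23990 + 377146) = -27744/353156 = -27744*1/353156 = -6936/88289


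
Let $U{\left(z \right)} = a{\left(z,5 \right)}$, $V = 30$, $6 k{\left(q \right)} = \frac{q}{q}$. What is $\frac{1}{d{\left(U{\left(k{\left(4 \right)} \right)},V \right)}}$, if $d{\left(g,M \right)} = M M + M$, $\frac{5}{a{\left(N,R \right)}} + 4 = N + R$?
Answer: $\frac{1}{930} \approx 0.0010753$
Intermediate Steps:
$k{\left(q \right)} = \frac{1}{6}$ ($k{\left(q \right)} = \frac{q \frac{1}{q}}{6} = \frac{1}{6} \cdot 1 = \frac{1}{6}$)
$a{\left(N,R \right)} = \frac{5}{-4 + N + R}$ ($a{\left(N,R \right)} = \frac{5}{-4 + \left(N + R\right)} = \frac{5}{-4 + N + R}$)
$U{\left(z \right)} = \frac{5}{1 + z}$ ($U{\left(z \right)} = \frac{5}{-4 + z + 5} = \frac{5}{1 + z}$)
$d{\left(g,M \right)} = M + M^{2}$ ($d{\left(g,M \right)} = M^{2} + M = M + M^{2}$)
$\frac{1}{d{\left(U{\left(k{\left(4 \right)} \right)},V \right)}} = \frac{1}{30 \left(1 + 30\right)} = \frac{1}{30 \cdot 31} = \frac{1}{930}$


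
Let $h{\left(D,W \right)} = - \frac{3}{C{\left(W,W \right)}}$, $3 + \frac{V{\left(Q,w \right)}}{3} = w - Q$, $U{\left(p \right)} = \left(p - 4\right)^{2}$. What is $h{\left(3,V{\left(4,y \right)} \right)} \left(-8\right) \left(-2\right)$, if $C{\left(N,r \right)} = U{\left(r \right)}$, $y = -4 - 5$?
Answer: $- \frac{3}{169} \approx -0.017751$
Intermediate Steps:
$U{\left(p \right)} = \left(-4 + p\right)^{2}$
$y = -9$ ($y = -4 - 5 = -9$)
$C{\left(N,r \right)} = \left(-4 + r\right)^{2}$
$V{\left(Q,w \right)} = -9 - 3 Q + 3 w$ ($V{\left(Q,w \right)} = -9 + 3 \left(w - Q\right) = -9 - \left(- 3 w + 3 Q\right) = -9 - 3 Q + 3 w$)
$h{\left(D,W \right)} = - \frac{3}{\left(-4 + W\right)^{2}}$
$h{\left(3,V{\left(4,y \right)} \right)} \left(-8\right) \left(-2\right) = - \frac{3}{\left(-4 - 48\right)^{2}} \left(-8\right) \left(-2\right) = - \frac{3}{2704} \left(-8\right) \left(-2\right) = \left(-3\right) \frac{1}{2704} \left(-8\right) \left(-2\right) = \left(- \frac{3}{2704}\right) \left(-8\right) \left(-2\right) = \frac{3}{338} \left(-2\right) = - \frac{3}{169}$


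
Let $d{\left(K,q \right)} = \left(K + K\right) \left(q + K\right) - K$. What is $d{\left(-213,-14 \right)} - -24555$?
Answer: $121470$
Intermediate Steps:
$d{\left(K,q \right)} = - K + 2 K \left(K + q\right)$ ($d{\left(K,q \right)} = 2 K \left(K + q\right) - K = - K + 2 K \left(K + q\right)$)
$d{\left(-213,-14 \right)} - -24555 = - 213 \left(-1 + 2 \left(-213\right) + 2 \left(-14\right)\right) - -24555 = - 213 \left(-1 - 426 - 28\right) + 24555 = \left(-213\right) \left(-455\right) + 24555 = 96915 + 24555 = 121470$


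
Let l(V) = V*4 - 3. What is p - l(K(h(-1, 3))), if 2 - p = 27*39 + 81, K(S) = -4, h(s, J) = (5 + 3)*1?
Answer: -1113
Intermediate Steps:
h(s, J) = 8 (h(s, J) = 8*1 = 8)
p = -1132 (p = 2 - (27*39 + 81) = 2 - (1053 + 81) = 2 - 1*1134 = 2 - 1134 = -1132)
l(V) = -3 + 4*V (l(V) = 4*V - 3 = -3 + 4*V)
p - l(K(h(-1, 3))) = -1132 - (-3 + 4*(-4)) = -1132 - (-3 - 16) = -1132 - 1*(-19) = -1132 + 19 = -1113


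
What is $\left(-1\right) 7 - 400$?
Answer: $-407$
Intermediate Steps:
$\left(-1\right) 7 - 400 = -7 - 400 = -407$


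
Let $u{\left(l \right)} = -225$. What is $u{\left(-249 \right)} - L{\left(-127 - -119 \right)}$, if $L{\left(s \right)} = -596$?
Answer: $371$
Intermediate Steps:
$u{\left(-249 \right)} - L{\left(-127 - -119 \right)} = -225 - -596 = -225 + 596 = 371$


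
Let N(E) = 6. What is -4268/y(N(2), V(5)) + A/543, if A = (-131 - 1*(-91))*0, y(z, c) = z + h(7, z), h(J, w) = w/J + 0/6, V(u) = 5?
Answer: -7469/12 ≈ -622.42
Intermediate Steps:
h(J, w) = w/J (h(J, w) = w/J + 0*(⅙) = w/J + 0 = w/J)
y(z, c) = 8*z/7 (y(z, c) = z + z/7 = 8*z/7)
A = 0 (A = (-131 + 91)*0 = -40*0 = 0)
-4268/y(N(2), V(5)) + A/543 = -4268/((8/7)*6) + 0/543 = -4268/48/7 + 0*(1/543) = -4268*7/48 + 0 = -7469/12 + 0 = -7469/12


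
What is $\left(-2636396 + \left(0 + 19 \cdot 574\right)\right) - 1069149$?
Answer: $-3694639$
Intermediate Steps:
$\left(-2636396 + \left(0 + 19 \cdot 574\right)\right) - 1069149 = \left(-2636396 + \left(0 + 10906\right)\right) - 1069149 = \left(-2636396 + 10906\right) - 1069149 = -2625490 - 1069149 = -3694639$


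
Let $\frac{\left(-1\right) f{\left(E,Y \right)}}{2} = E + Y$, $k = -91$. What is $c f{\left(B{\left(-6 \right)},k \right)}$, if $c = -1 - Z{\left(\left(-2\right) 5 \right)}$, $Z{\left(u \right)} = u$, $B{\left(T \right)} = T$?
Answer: $1746$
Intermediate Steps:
$f{\left(E,Y \right)} = - 2 E - 2 Y$ ($f{\left(E,Y \right)} = - 2 \left(E + Y\right) = - 2 E - 2 Y$)
$c = 9$ ($c = -1 - \left(-2\right) 5 = -1 - -10 = -1 + 10 = 9$)
$c f{\left(B{\left(-6 \right)},k \right)} = 9 \left(\left(-2\right) \left(-6\right) - -182\right) = 9 \left(12 + 182\right) = 9 \cdot 194 = 1746$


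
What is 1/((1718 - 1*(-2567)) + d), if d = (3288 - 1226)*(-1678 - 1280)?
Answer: -1/6095111 ≈ -1.6407e-7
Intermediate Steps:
d = -6099396 (d = 2062*(-2958) = -6099396)
1/((1718 - 1*(-2567)) + d) = 1/((1718 - 1*(-2567)) - 6099396) = 1/((1718 + 2567) - 6099396) = 1/(4285 - 6099396) = 1/(-6095111) = -1/6095111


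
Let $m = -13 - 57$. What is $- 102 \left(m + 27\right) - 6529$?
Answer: $-2143$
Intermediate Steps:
$m = -70$ ($m = -13 - 57 = -70$)
$- 102 \left(m + 27\right) - 6529 = - 102 \left(-70 + 27\right) - 6529 = \left(-102\right) \left(-43\right) - 6529 = 4386 - 6529 = -2143$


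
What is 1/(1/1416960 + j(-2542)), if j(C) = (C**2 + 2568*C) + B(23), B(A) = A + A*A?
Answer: -1416960/92867558399 ≈ -1.5258e-5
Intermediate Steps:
B(A) = A + A**2
j(C) = 552 + C**2 + 2568*C (j(C) = (C**2 + 2568*C) + 23*(1 + 23) = (C**2 + 2568*C) + 23*24 = (C**2 + 2568*C) + 552 = 552 + C**2 + 2568*C)
1/(1/1416960 + j(-2542)) = 1/(1/1416960 + (552 + (-2542)**2 + 2568*(-2542))) = 1/(1/1416960 + (552 + 6461764 - 6527856)) = 1/(1/1416960 - 65540) = 1/(-92867558399/1416960) = -1416960/92867558399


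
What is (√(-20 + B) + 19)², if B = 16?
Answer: 357 + 76*I ≈ 357.0 + 76.0*I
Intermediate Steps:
(√(-20 + B) + 19)² = (√(-20 + 16) + 19)² = (√(-4) + 19)² = (2*I + 19)² = (19 + 2*I)²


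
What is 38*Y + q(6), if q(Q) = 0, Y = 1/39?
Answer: 38/39 ≈ 0.97436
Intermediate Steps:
Y = 1/39 ≈ 0.025641
38*Y + q(6) = 38*(1/39) + 0 = 38/39 + 0 = 38/39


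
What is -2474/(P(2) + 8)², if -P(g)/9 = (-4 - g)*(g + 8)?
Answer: -1237/150152 ≈ -0.0082383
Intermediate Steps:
P(g) = -9*(-4 - g)*(8 + g) (P(g) = -9*(-4 - g)*(g + 8) = -9*(-4 - g)*(8 + g))
-2474/(P(2) + 8)² = -2474/((288 + 9*2² + 108*2) + 8)² = -2474/((288 + 9*4 + 216) + 8)² = -2474/((288 + 36 + 216) + 8)² = -2474/(540 + 8)² = -2474/(548²) = -2474/300304 = -2474*1/300304 = -1237/150152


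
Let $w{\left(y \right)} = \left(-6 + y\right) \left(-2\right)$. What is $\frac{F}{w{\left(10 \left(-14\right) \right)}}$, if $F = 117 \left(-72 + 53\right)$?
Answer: $- \frac{2223}{292} \approx -7.613$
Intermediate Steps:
$w{\left(y \right)} = 12 - 2 y$
$F = -2223$ ($F = 117 \left(-19\right) = -2223$)
$\frac{F}{w{\left(10 \left(-14\right) \right)}} = - \frac{2223}{12 - 2 \cdot 10 \left(-14\right)} = - \frac{2223}{12 - -280} = - \frac{2223}{12 + 280} = - \frac{2223}{292}$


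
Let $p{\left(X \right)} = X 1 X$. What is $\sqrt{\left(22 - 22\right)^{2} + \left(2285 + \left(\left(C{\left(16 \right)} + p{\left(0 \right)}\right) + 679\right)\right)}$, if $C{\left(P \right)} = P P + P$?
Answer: $2 \sqrt{809} \approx 56.886$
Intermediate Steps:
$p{\left(X \right)} = X^{2}$ ($p{\left(X \right)} = X X = X^{2}$)
$C{\left(P \right)} = P + P^{2}$ ($C{\left(P \right)} = P^{2} + P = P + P^{2}$)
$\sqrt{\left(22 - 22\right)^{2} + \left(2285 + \left(\left(C{\left(16 \right)} + p{\left(0 \right)}\right) + 679\right)\right)} = \sqrt{\left(22 - 22\right)^{2} + \left(2285 + \left(\left(16 \left(1 + 16\right) + 0^{2}\right) + 679\right)\right)} = \sqrt{0^{2} + \left(2285 + \left(\left(16 \cdot 17 + 0\right) + 679\right)\right)} = \sqrt{0 + \left(2285 + \left(\left(272 + 0\right) + 679\right)\right)} = \sqrt{0 + \left(2285 + \left(272 + 679\right)\right)} = \sqrt{0 + \left(2285 + 951\right)} = \sqrt{0 + 3236} = \sqrt{3236} = 2 \sqrt{809}$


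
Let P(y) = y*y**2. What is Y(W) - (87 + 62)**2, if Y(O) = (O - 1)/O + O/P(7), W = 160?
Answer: -1218310743/54880 ≈ -22200.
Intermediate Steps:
P(y) = y**3
Y(O) = O/343 + (-1 + O)/O (Y(O) = (O - 1)/O + O/(7**3) = (-1 + O)/O + O/343 = O/343 + (-1 + O)/O)
Y(W) - (87 + 62)**2 = (1 - 1/160 + (1/343)*160) - (87 + 62)**2 = (1 - 1*1/160 + 160/343) - 1*149**2 = (1 - 1/160 + 160/343) - 1*22201 = 80137/54880 - 22201 = -1218310743/54880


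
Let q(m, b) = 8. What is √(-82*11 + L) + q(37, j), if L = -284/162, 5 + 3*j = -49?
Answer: 8 + 2*I*√18301/9 ≈ 8.0 + 30.063*I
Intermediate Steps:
j = -18 (j = -5/3 + (⅓)*(-49) = -5/3 - 49/3 = -18)
L = -142/81 (L = -284*1/162 = -142/81 ≈ -1.7531)
√(-82*11 + L) + q(37, j) = √(-82*11 - 142/81) + 8 = √(-902 - 142/81) + 8 = √(-73204/81) + 8 = 2*I*√18301/9 + 8 = 8 + 2*I*√18301/9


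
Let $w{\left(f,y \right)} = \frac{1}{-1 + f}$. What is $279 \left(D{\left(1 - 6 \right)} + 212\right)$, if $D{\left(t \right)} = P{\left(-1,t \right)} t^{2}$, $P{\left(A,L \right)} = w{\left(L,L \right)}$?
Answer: $\frac{115971}{2} \approx 57986.0$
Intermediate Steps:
$P{\left(A,L \right)} = \frac{1}{-1 + L}$
$D{\left(t \right)} = \frac{t^{2}}{-1 + t}$
$279 \left(D{\left(1 - 6 \right)} + 212\right) = 279 \left(\frac{\left(1 - 6\right)^{2}}{-1 + \left(1 - 6\right)} + 212\right) = 279 \left(\frac{\left(-5\right)^{2}}{-1 - 5} + 212\right) = 279 \left(\frac{25}{-6} + 212\right) = 279 \left(25 \left(- \frac{1}{6}\right) + 212\right) = 279 \left(- \frac{25}{6} + 212\right) = 279 \cdot \frac{1247}{6} = \frac{115971}{2}$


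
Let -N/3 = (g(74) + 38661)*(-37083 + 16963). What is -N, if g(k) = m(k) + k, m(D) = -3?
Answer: -2337863520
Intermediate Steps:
g(k) = -3 + k
N = 2337863520 (N = -3*((-3 + 74) + 38661)*(-37083 + 16963) = -3*(71 + 38661)*(-20120) = -116196*(-20120) = -3*(-779287840) = 2337863520)
-N = -1*2337863520 = -2337863520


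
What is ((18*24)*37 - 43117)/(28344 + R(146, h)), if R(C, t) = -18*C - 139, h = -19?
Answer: -27133/25577 ≈ -1.0608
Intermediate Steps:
R(C, t) = -139 - 18*C
((18*24)*37 - 43117)/(28344 + R(146, h)) = ((18*24)*37 - 43117)/(28344 + (-139 - 18*146)) = (432*37 - 43117)/(28344 + (-139 - 2628)) = (15984 - 43117)/(28344 - 2767) = -27133/25577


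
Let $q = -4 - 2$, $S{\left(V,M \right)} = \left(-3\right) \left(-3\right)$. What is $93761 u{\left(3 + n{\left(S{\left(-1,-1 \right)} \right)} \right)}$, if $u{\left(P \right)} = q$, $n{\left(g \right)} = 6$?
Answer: $-562566$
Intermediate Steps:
$S{\left(V,M \right)} = 9$
$q = -6$
$u{\left(P \right)} = -6$
$93761 u{\left(3 + n{\left(S{\left(-1,-1 \right)} \right)} \right)} = 93761 \left(-6\right) = -562566$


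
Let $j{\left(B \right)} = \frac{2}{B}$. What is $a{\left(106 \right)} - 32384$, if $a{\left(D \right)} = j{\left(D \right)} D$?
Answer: $-32382$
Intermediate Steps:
$a{\left(D \right)} = 2$ ($a{\left(D \right)} = \frac{2}{D} D = 2$)
$a{\left(106 \right)} - 32384 = 2 - 32384 = -32382$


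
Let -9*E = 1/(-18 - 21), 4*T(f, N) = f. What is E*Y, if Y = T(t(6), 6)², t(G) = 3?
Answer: 1/624 ≈ 0.0016026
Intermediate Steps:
T(f, N) = f/4
E = 1/351 (E = -1/(9*(-18 - 21)) = -⅑/(-39) = -⅑*(-1/39) = 1/351 ≈ 0.0028490)
Y = 9/16 (Y = ((¼)*3)² = (¾)² = 9/16 ≈ 0.56250)
E*Y = (1/351)*(9/16) = 1/624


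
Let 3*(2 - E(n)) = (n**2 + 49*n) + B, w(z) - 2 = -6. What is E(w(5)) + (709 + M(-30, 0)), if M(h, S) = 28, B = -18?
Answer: 805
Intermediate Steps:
w(z) = -4 (w(z) = 2 - 6 = -4)
E(n) = 8 - 49*n/3 - n**2/3 (E(n) = 2 - ((n**2 + 49*n) - 18)/3 = 2 - (-18 + n**2 + 49*n)/3 = 2 + (6 - 49*n/3 - n**2/3) = 8 - 49*n/3 - n**2/3)
E(w(5)) + (709 + M(-30, 0)) = (8 - 49/3*(-4) - 1/3*(-4)**2) + (709 + 28) = (8 + 196/3 - 1/3*16) + 737 = (8 + 196/3 - 16/3) + 737 = 68 + 737 = 805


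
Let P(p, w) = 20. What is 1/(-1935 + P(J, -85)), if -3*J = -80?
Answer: -1/1915 ≈ -0.00052219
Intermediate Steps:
J = 80/3 (J = -1/3*(-80) = 80/3 ≈ 26.667)
1/(-1935 + P(J, -85)) = 1/(-1935 + 20) = 1/(-1915) = -1/1915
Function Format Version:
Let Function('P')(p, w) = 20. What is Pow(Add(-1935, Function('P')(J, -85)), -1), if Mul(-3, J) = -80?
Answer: Rational(-1, 1915) ≈ -0.00052219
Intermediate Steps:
J = Rational(80, 3) (J = Mul(Rational(-1, 3), -80) = Rational(80, 3) ≈ 26.667)
Pow(Add(-1935, Function('P')(J, -85)), -1) = Pow(Add(-1935, 20), -1) = Pow(-1915, -1) = Rational(-1, 1915)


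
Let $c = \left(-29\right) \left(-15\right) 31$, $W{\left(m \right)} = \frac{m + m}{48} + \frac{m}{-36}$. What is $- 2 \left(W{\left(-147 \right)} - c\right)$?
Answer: $\frac{323689}{12} \approx 26974.0$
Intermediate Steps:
$W{\left(m \right)} = \frac{m}{72}$ ($W{\left(m \right)} = 2 m \frac{1}{48} + m \left(- \frac{1}{36}\right) = \frac{m}{24} - \frac{m}{36} = \frac{m}{72}$)
$c = 13485$ ($c = 435 \cdot 31 = 13485$)
$- 2 \left(W{\left(-147 \right)} - c\right) = - 2 \left(\frac{1}{72} \left(-147\right) - 13485\right) = - 2 \left(- \frac{49}{24} - 13485\right) = \left(-2\right) \left(- \frac{323689}{24}\right) = \frac{323689}{12}$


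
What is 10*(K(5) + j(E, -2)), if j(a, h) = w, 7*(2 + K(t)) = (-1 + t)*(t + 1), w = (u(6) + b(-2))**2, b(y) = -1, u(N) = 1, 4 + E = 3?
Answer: 100/7 ≈ 14.286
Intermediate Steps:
E = -1 (E = -4 + 3 = -1)
w = 0 (w = (1 - 1)**2 = 0**2 = 0)
K(t) = -2 + (1 + t)*(-1 + t)/7 (K(t) = -2 + ((-1 + t)*(t + 1))/7 = -2 + ((-1 + t)*(1 + t))/7 = -2 + ((1 + t)*(-1 + t))/7 = -2 + (1 + t)*(-1 + t)/7)
j(a, h) = 0
10*(K(5) + j(E, -2)) = 10*((-15/7 + (1/7)*5**2) + 0) = 10*((-15/7 + (1/7)*25) + 0) = 10*((-15/7 + 25/7) + 0) = 10*(10/7 + 0) = 10*(10/7) = 100/7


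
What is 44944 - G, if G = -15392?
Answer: 60336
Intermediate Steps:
44944 - G = 44944 - 1*(-15392) = 44944 + 15392 = 60336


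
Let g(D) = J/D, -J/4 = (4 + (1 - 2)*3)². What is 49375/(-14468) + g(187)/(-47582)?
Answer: -219665247939/64366931156 ≈ -3.4127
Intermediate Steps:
J = -4 (J = -4*(4 + (1 - 2)*3)² = -4*(4 - 1*3)² = -4*(4 - 3)² = -4*1² = -4*1 = -4)
g(D) = -4/D
49375/(-14468) + g(187)/(-47582) = 49375/(-14468) - 4/187/(-47582) = 49375*(-1/14468) - 4*1/187*(-1/47582) = -49375/14468 - 4/187*(-1/47582) = -49375/14468 + 2/4448917 = -219665247939/64366931156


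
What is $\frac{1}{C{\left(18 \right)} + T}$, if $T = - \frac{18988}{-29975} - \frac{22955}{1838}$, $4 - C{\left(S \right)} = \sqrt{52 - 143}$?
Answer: $- \frac{23844703793213050}{463533068985227861} + \frac{3035354345402500 i \sqrt{91}}{463533068985227861} \approx -0.051441 + 0.062467 i$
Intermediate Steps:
$C{\left(S \right)} = 4 - i \sqrt{91}$ ($C{\left(S \right)} = 4 - \sqrt{52 - 143} = 4 - \sqrt{-91} = 4 - i \sqrt{91}$)
$T = - \frac{653176181}{55094050}$ ($T = \left(-18988\right) \left(- \frac{1}{29975}\right) - \frac{22955}{1838} = \frac{18988}{29975} - \frac{22955}{1838} = - \frac{653176181}{55094050} \approx -11.856$)
$\frac{1}{C{\left(18 \right)} + T} = \frac{1}{\left(4 - i \sqrt{91}\right) - \frac{653176181}{55094050}} = \frac{1}{- \frac{432799981}{55094050} - i \sqrt{91}}$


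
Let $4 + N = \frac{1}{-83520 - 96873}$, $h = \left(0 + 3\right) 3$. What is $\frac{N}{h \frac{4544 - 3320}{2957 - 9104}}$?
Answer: $\frac{492834359}{220801032} \approx 2.232$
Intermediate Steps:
$h = 9$ ($h = 3 \cdot 3 = 9$)
$N = - \frac{721573}{180393}$ ($N = -4 + \frac{1}{-83520 - 96873} = -4 + \frac{1}{-180393} = -4 - \frac{1}{180393} = - \frac{721573}{180393} \approx -4.0$)
$\frac{N}{h \frac{4544 - 3320}{2957 - 9104}} = - \frac{721573}{180393 \cdot 9 \frac{4544 - 3320}{2957 - 9104}} = - \frac{721573}{180393 \cdot 9 \frac{1224}{-6147}} = - \frac{721573}{180393 \cdot 9 \cdot 1224 \left(- \frac{1}{6147}\right)} = - \frac{721573}{180393 \cdot 9 \left(- \frac{136}{683}\right)} = - \frac{721573}{180393 \left(- \frac{1224}{683}\right)} = \left(- \frac{721573}{180393}\right) \left(- \frac{683}{1224}\right) = \frac{492834359}{220801032}$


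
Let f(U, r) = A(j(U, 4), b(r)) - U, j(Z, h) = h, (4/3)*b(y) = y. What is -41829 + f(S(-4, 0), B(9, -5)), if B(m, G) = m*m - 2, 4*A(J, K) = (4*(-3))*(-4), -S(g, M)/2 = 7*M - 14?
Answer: -41845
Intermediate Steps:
S(g, M) = 28 - 14*M (S(g, M) = -2*(7*M - 14) = -2*(-14 + 7*M) = 28 - 14*M)
b(y) = 3*y/4
A(J, K) = 12 (A(J, K) = ((4*(-3))*(-4))/4 = (-12*(-4))/4 = (1/4)*48 = 12)
B(m, G) = -2 + m**2 (B(m, G) = m**2 - 2 = -2 + m**2)
f(U, r) = 12 - U
-41829 + f(S(-4, 0), B(9, -5)) = -41829 + (12 - (28 - 14*0)) = -41829 + (12 - (28 + 0)) = -41829 + (12 - 1*28) = -41829 + (12 - 28) = -41829 - 16 = -41845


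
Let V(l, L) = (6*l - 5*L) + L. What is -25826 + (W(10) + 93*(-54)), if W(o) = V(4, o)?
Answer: -30864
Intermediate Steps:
V(l, L) = -4*L + 6*l (V(l, L) = (-5*L + 6*l) + L = -4*L + 6*l)
W(o) = 24 - 4*o (W(o) = -4*o + 6*4 = -4*o + 24 = 24 - 4*o)
-25826 + (W(10) + 93*(-54)) = -25826 + ((24 - 4*10) + 93*(-54)) = -25826 + ((24 - 40) - 5022) = -25826 + (-16 - 5022) = -25826 - 5038 = -30864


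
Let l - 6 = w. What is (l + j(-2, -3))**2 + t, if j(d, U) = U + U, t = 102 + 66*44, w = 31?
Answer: 3967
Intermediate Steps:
t = 3006 (t = 102 + 2904 = 3006)
j(d, U) = 2*U
l = 37 (l = 6 + 31 = 37)
(l + j(-2, -3))**2 + t = (37 + 2*(-3))**2 + 3006 = (37 - 6)**2 + 3006 = 31**2 + 3006 = 961 + 3006 = 3967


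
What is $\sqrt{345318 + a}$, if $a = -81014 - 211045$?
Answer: $\sqrt{53259} \approx 230.78$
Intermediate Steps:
$a = -292059$ ($a = -81014 - 211045 = -292059$)
$\sqrt{345318 + a} = \sqrt{345318 - 292059} = \sqrt{53259}$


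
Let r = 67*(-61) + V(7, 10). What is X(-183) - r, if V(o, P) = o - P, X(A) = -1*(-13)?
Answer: 4103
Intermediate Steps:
X(A) = 13
r = -4090 (r = 67*(-61) + (7 - 1*10) = -4087 + (7 - 10) = -4087 - 3 = -4090)
X(-183) - r = 13 - 1*(-4090) = 13 + 4090 = 4103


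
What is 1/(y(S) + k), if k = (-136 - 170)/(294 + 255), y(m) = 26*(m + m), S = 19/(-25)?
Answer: -1525/61118 ≈ -0.024952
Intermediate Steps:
S = -19/25 (S = 19*(-1/25) = -19/25 ≈ -0.76000)
y(m) = 52*m (y(m) = 26*(2*m) = 52*m)
k = -34/61 (k = -306/549 = -306*1/549 = -34/61 ≈ -0.55738)
1/(y(S) + k) = 1/(52*(-19/25) - 34/61) = 1/(-988/25 - 34/61) = 1/(-61118/1525) = -1525/61118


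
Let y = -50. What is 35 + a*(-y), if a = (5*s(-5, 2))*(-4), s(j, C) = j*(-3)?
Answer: -14965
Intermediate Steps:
s(j, C) = -3*j
a = -300 (a = (5*(-3*(-5)))*(-4) = (5*15)*(-4) = 75*(-4) = -300)
35 + a*(-y) = 35 - (-300)*(-50) = 35 - 300*50 = 35 - 15000 = -14965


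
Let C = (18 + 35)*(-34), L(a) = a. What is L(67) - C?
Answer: 1869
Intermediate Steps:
C = -1802 (C = 53*(-34) = -1802)
L(67) - C = 67 - 1*(-1802) = 67 + 1802 = 1869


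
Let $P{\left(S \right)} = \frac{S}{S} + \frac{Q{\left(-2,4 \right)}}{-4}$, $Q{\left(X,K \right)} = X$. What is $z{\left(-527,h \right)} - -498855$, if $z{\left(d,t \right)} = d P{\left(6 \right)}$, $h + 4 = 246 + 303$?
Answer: $\frac{996129}{2} \approx 4.9806 \cdot 10^{5}$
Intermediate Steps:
$h = 545$ ($h = -4 + \left(246 + 303\right) = -4 + 549 = 545$)
$P{\left(S \right)} = \frac{3}{2}$ ($P{\left(S \right)} = \frac{S}{S} - \frac{2}{-4} = 1 - - \frac{1}{2} = 1 + \frac{1}{2} = \frac{3}{2}$)
$z{\left(d,t \right)} = \frac{3 d}{2}$ ($z{\left(d,t \right)} = d \frac{3}{2} = \frac{3 d}{2}$)
$z{\left(-527,h \right)} - -498855 = \frac{3}{2} \left(-527\right) - -498855 = - \frac{1581}{2} + 498855 = \frac{996129}{2}$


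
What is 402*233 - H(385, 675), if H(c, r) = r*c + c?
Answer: -166594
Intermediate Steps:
H(c, r) = c + c*r (H(c, r) = c*r + c = c + c*r)
402*233 - H(385, 675) = 402*233 - 385*(1 + 675) = 93666 - 385*676 = 93666 - 1*260260 = 93666 - 260260 = -166594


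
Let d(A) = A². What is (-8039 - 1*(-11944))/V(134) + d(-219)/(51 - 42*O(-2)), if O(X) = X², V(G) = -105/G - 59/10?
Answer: -28937906/29107 ≈ -994.19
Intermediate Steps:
V(G) = -59/10 - 105/G (V(G) = -105/G - 59*⅒ = -105/G - 59/10 = -59/10 - 105/G)
(-8039 - 1*(-11944))/V(134) + d(-219)/(51 - 42*O(-2)) = (-8039 - 1*(-11944))/(-59/10 - 105/134) + (-219)²/(51 - 42*(-2)²) = (-8039 + 11944)/(-59/10 - 105*1/134) + 47961/(51 - 42*4) = 3905/(-59/10 - 105/134) + 47961/(51 - 168) = 3905/(-2239/335) + 47961/(-117) = 3905*(-335/2239) + 47961*(-1/117) = -1308175/2239 - 5329/13 = -28937906/29107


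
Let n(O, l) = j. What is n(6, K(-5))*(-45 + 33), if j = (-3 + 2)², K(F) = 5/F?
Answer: -12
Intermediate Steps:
j = 1 (j = (-1)² = 1)
n(O, l) = 1
n(6, K(-5))*(-45 + 33) = 1*(-45 + 33) = 1*(-12) = -12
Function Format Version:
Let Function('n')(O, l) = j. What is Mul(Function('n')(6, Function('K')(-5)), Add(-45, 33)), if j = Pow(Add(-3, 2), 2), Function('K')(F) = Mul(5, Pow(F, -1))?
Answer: -12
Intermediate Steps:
j = 1 (j = Pow(-1, 2) = 1)
Function('n')(O, l) = 1
Mul(Function('n')(6, Function('K')(-5)), Add(-45, 33)) = Mul(1, Add(-45, 33)) = Mul(1, -12) = -12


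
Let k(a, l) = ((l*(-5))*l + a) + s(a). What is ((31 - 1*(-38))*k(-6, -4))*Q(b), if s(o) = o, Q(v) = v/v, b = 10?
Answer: -6348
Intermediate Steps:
Q(v) = 1
k(a, l) = -5*l² + 2*a (k(a, l) = ((l*(-5))*l + a) + a = ((-5*l)*l + a) + a = (-5*l² + a) + a = (a - 5*l²) + a = -5*l² + 2*a)
((31 - 1*(-38))*k(-6, -4))*Q(b) = ((31 - 1*(-38))*(-5*(-4)² + 2*(-6)))*1 = ((31 + 38)*(-5*16 - 12))*1 = (69*(-80 - 12))*1 = (69*(-92))*1 = -6348*1 = -6348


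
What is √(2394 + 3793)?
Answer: √6187 ≈ 78.657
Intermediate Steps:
√(2394 + 3793) = √6187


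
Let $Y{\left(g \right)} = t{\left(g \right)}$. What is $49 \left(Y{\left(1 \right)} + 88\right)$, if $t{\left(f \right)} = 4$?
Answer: $4508$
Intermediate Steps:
$Y{\left(g \right)} = 4$
$49 \left(Y{\left(1 \right)} + 88\right) = 49 \left(4 + 88\right) = 49 \cdot 92 = 4508$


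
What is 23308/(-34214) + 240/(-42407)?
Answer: -498316858/725456549 ≈ -0.68690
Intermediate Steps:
23308/(-34214) + 240/(-42407) = 23308*(-1/34214) + 240*(-1/42407) = -11654/17107 - 240/42407 = -498316858/725456549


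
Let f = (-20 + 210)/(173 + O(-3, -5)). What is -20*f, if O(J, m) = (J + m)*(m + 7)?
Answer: -3800/157 ≈ -24.204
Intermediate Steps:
O(J, m) = (7 + m)*(J + m) (O(J, m) = (J + m)*(7 + m) = (7 + m)*(J + m))
f = 190/157 (f = (-20 + 210)/(173 + ((-5)² + 7*(-3) + 7*(-5) - 3*(-5))) = 190/(173 + (25 - 21 - 35 + 15)) = 190/(173 - 16) = 190/157 ≈ 1.2102)
-20*f = -20*190/157 = -3800/157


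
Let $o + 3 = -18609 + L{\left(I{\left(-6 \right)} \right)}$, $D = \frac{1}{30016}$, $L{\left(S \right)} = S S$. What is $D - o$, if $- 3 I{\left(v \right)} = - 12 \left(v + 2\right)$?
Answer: $\frac{550973697}{30016} \approx 18356.0$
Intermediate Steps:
$I{\left(v \right)} = 8 + 4 v$ ($I{\left(v \right)} = - \frac{\left(-12\right) \left(v + 2\right)}{3} = - \frac{\left(-12\right) \left(2 + v\right)}{3} = - \frac{-24 - 12 v}{3} = 8 + 4 v$)
$L{\left(S \right)} = S^{2}$
$D = \frac{1}{30016} \approx 3.3316 \cdot 10^{-5}$
$o = -18356$ ($o = -3 - \left(18609 - \left(8 + 4 \left(-6\right)\right)^{2}\right) = -3 - \left(18609 - \left(8 - 24\right)^{2}\right) = -3 - \left(18609 - \left(-16\right)^{2}\right) = -3 + \left(-18609 + 256\right) = -3 - 18353 = -18356$)
$D - o = \frac{1}{30016} - -18356 = \frac{1}{30016} + 18356 = \frac{550973697}{30016}$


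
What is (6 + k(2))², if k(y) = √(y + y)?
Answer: 64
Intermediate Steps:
k(y) = √2*√y (k(y) = √(2*y) = √2*√y)
(6 + k(2))² = (6 + √2*√2)² = (6 + 2)² = 8² = 64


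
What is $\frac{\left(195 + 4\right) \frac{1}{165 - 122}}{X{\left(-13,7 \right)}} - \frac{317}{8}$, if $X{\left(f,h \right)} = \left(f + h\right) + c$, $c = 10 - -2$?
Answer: $- \frac{40097}{1032} \approx -38.854$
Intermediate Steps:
$c = 12$ ($c = 10 + 2 = 12$)
$X{\left(f,h \right)} = 12 + f + h$ ($X{\left(f,h \right)} = \left(f + h\right) + 12 = 12 + f + h$)
$\frac{\left(195 + 4\right) \frac{1}{165 - 122}}{X{\left(-13,7 \right)}} - \frac{317}{8} = \frac{\left(195 + 4\right) \frac{1}{165 - 122}}{12 - 13 + 7} - \frac{317}{8} = \frac{199 \cdot \frac{1}{43}}{6} - \frac{317}{8} = 199 \cdot \frac{1}{43} \cdot \frac{1}{6} - \frac{317}{8} = \frac{199}{43} \cdot \frac{1}{6} - \frac{317}{8} = \frac{199}{258} - \frac{317}{8} = - \frac{40097}{1032}$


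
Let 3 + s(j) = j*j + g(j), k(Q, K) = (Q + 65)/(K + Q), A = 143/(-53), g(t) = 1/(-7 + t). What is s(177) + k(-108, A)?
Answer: 31244632437/997390 ≈ 31326.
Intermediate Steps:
A = -143/53 (A = 143*(-1/53) = -143/53 ≈ -2.6981)
k(Q, K) = (65 + Q)/(K + Q)
s(j) = -3 + j² + 1/(-7 + j) (s(j) = -3 + (j*j + 1/(-7 + j)) = -3 + (j² + 1/(-7 + j)) = -3 + j² + 1/(-7 + j))
s(177) + k(-108, A) = (1 + (-7 + 177)*(-3 + 177²))/(-7 + 177) + (65 - 108)/(-143/53 - 108) = (1 + 170*(-3 + 31329))/170 - 43/(-5867/53) = (1 + 170*31326)/170 - 53/5867*(-43) = (1 + 5325420)/170 + 2279/5867 = (1/170)*5325421 + 2279/5867 = 5325421/170 + 2279/5867 = 31244632437/997390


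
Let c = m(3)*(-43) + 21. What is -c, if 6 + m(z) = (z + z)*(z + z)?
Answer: 1269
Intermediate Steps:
m(z) = -6 + 4*z² (m(z) = -6 + (z + z)*(z + z) = -6 + (2*z)*(2*z) = -6 + 4*z²)
c = -1269 (c = (-6 + 4*3²)*(-43) + 21 = (-6 + 4*9)*(-43) + 21 = (-6 + 36)*(-43) + 21 = 30*(-43) + 21 = -1290 + 21 = -1269)
-c = -1*(-1269) = 1269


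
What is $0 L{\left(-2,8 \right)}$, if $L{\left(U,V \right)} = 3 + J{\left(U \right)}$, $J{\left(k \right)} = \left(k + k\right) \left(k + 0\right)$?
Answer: $0$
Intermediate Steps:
$J{\left(k \right)} = 2 k^{2}$ ($J{\left(k \right)} = 2 k k = 2 k^{2}$)
$L{\left(U,V \right)} = 3 + 2 U^{2}$
$0 L{\left(-2,8 \right)} = 0 \left(3 + 2 \left(-2\right)^{2}\right) = 0 \left(3 + 2 \cdot 4\right) = 0 \left(3 + 8\right) = 0 \cdot 11 = 0$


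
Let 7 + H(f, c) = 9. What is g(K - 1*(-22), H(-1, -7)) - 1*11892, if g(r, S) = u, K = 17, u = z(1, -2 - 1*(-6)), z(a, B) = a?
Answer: -11891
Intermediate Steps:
H(f, c) = 2 (H(f, c) = -7 + 9 = 2)
u = 1
g(r, S) = 1
g(K - 1*(-22), H(-1, -7)) - 1*11892 = 1 - 1*11892 = 1 - 11892 = -11891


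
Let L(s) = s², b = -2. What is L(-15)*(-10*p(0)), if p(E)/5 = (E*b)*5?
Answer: 0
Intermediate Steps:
p(E) = -50*E (p(E) = 5*((E*(-2))*5) = 5*(-2*E*5) = 5*(-10*E) = -50*E)
L(-15)*(-10*p(0)) = (-15)²*(-(-500)*0) = 225*(-10*0) = 225*0 = 0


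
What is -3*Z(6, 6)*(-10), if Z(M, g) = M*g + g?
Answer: 1260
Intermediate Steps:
Z(M, g) = g + M*g
-3*Z(6, 6)*(-10) = -18*(1 + 6)*(-10) = -18*7*(-10) = -3*42*(-10) = -126*(-10) = 1260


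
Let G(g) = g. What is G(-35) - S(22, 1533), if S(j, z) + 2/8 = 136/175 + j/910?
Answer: -323517/9100 ≈ -35.551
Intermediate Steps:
S(j, z) = 369/700 + j/910 (S(j, z) = -¼ + (136/175 + j/910) = 369/700 + j/910)
G(-35) - S(22, 1533) = -35 - (369/700 + (1/910)*22) = -35 - (369/700 + 11/455) = -35 - 1*5017/9100 = -35 - 5017/9100 = -323517/9100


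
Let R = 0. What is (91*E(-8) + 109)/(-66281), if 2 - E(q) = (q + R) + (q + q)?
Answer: -2475/66281 ≈ -0.037341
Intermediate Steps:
E(q) = 2 - 3*q (E(q) = 2 - ((q + 0) + (q + q)) = 2 - (q + 2*q) = 2 - 3*q)
(91*E(-8) + 109)/(-66281) = (91*(2 - 3*(-8)) + 109)/(-66281) = (91*(2 + 24) + 109)*(-1/66281) = (91*26 + 109)*(-1/66281) = (2366 + 109)*(-1/66281) = 2475*(-1/66281) = -2475/66281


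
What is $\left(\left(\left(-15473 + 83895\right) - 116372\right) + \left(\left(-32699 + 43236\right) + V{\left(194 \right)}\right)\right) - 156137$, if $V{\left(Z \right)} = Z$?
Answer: $-193356$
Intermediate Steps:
$\left(\left(\left(-15473 + 83895\right) - 116372\right) + \left(\left(-32699 + 43236\right) + V{\left(194 \right)}\right)\right) - 156137 = \left(\left(\left(-15473 + 83895\right) - 116372\right) + \left(\left(-32699 + 43236\right) + 194\right)\right) - 156137 = \left(\left(68422 - 116372\right) + \left(10537 + 194\right)\right) - 156137 = \left(-47950 + 10731\right) - 156137 = -37219 - 156137 = -193356$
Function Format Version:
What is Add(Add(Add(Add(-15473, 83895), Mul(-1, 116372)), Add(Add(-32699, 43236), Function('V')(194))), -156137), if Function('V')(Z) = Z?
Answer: -193356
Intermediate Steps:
Add(Add(Add(Add(-15473, 83895), Mul(-1, 116372)), Add(Add(-32699, 43236), Function('V')(194))), -156137) = Add(Add(Add(Add(-15473, 83895), Mul(-1, 116372)), Add(Add(-32699, 43236), 194)), -156137) = Add(Add(Add(68422, -116372), Add(10537, 194)), -156137) = Add(Add(-47950, 10731), -156137) = Add(-37219, -156137) = -193356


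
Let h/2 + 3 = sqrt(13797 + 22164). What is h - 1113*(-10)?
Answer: 11124 + 2*sqrt(35961) ≈ 11503.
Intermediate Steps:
h = -6 + 2*sqrt(35961) (h = -6 + 2*sqrt(13797 + 22164) = -6 + 2*sqrt(35961) ≈ 373.27)
h - 1113*(-10) = (-6 + 2*sqrt(35961)) - 1113*(-10) = (-6 + 2*sqrt(35961)) - 1*(-11130) = (-6 + 2*sqrt(35961)) + 11130 = 11124 + 2*sqrt(35961)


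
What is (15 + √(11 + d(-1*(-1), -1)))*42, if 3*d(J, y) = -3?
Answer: 630 + 42*√10 ≈ 762.82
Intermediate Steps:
d(J, y) = -1 (d(J, y) = (⅓)*(-3) = -1)
(15 + √(11 + d(-1*(-1), -1)))*42 = (15 + √(11 - 1))*42 = (15 + √10)*42 = 630 + 42*√10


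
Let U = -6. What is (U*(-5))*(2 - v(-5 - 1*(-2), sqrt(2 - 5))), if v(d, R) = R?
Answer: 60 - 30*I*sqrt(3) ≈ 60.0 - 51.962*I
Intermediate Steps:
(U*(-5))*(2 - v(-5 - 1*(-2), sqrt(2 - 5))) = (-6*(-5))*(2 - sqrt(2 - 5)) = 30*(2 - sqrt(-3)) = 30*(2 - I*sqrt(3)) = 60 - 30*I*sqrt(3)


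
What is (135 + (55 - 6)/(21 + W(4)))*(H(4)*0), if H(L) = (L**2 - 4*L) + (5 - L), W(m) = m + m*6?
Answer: 0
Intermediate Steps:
W(m) = 7*m (W(m) = m + 6*m = 7*m)
H(L) = 5 + L**2 - 5*L
(135 + (55 - 6)/(21 + W(4)))*(H(4)*0) = (135 + (55 - 6)/(21 + 7*4))*((5 + 4**2 - 5*4)*0) = (135 + 49/(21 + 28))*((5 + 16 - 20)*0) = (135 + 49/49)*(1*0) = (135 + 49*(1/49))*0 = (135 + 1)*0 = 136*0 = 0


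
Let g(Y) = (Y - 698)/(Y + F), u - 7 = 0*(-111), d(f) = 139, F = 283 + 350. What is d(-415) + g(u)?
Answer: 88269/640 ≈ 137.92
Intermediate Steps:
F = 633
u = 7 (u = 7 + 0*(-111) = 7 + 0 = 7)
g(Y) = (-698 + Y)/(633 + Y) (g(Y) = (Y - 698)/(Y + 633) = (-698 + Y)/(633 + Y))
d(-415) + g(u) = 139 + (-698 + 7)/(633 + 7) = 139 - 691/640 = 88269/640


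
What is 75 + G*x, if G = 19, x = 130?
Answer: 2545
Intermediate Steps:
75 + G*x = 75 + 19*130 = 75 + 2470 = 2545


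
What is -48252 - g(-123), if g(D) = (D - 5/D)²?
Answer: -958739884/15129 ≈ -63371.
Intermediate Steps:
-48252 - g(-123) = -48252 - (-5 + (-123)²)²/(-123)² = -48252 - (-5 + 15129)²/15129 = -48252 - 15124²/15129 = -48252 - 228735376/15129 = -958739884/15129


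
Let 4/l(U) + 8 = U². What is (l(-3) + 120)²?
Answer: 15376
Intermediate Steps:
l(U) = 4/(-8 + U²)
(l(-3) + 120)² = (4/(-8 + (-3)²) + 120)² = (4/(-8 + 9) + 120)² = (4/1 + 120)² = (4*1 + 120)² = (4 + 120)² = 124² = 15376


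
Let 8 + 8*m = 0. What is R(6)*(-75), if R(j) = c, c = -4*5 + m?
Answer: 1575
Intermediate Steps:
m = -1 (m = -1 + (⅛)*0 = -1 + 0 = -1)
c = -21 (c = -4*5 - 1 = -20 - 1 = -21)
R(j) = -21
R(6)*(-75) = -21*(-75) = 1575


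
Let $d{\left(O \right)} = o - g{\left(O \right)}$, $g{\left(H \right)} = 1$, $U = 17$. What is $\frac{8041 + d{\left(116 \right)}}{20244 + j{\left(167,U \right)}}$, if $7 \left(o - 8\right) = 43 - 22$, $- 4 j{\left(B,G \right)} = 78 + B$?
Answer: $\frac{32204}{80731} \approx 0.3989$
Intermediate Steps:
$j{\left(B,G \right)} = - \frac{39}{2} - \frac{B}{4}$ ($j{\left(B,G \right)} = - \frac{78 + B}{4} = - \frac{39}{2} - \frac{B}{4}$)
$o = 11$ ($o = 8 + \frac{43 - 22}{7} = 8 + \frac{1}{7} \cdot 21 = 8 + 3 = 11$)
$d{\left(O \right)} = 10$ ($d{\left(O \right)} = 11 - 1 = 10$)
$\frac{8041 + d{\left(116 \right)}}{20244 + j{\left(167,U \right)}} = \frac{8041 + 10}{20244 - \frac{245}{4}} = \frac{8051}{20244 - \frac{245}{4}} = \frac{8051}{\frac{80731}{4}} = 8051 \cdot \frac{4}{80731} = \frac{32204}{80731}$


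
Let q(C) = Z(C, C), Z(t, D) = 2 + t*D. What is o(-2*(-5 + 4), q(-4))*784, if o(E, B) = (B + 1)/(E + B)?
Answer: 3724/5 ≈ 744.80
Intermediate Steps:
Z(t, D) = 2 + D*t
q(C) = 2 + C² (q(C) = 2 + C*C = 2 + C²)
o(E, B) = (1 + B)/(B + E)
o(-2*(-5 + 4), q(-4))*784 = ((1 + (2 + (-4)²))/((2 + (-4)²) - 2*(-5 + 4)))*784 = ((1 + (2 + 16))/((2 + 16) - 2*(-1)))*784 = ((1 + 18)/(18 + 2))*784 = (19/20)*784 = 3724/5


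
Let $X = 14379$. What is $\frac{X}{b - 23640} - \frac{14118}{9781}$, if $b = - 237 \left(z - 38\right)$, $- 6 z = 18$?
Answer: $- \frac{112401971}{45393621} \approx -2.4762$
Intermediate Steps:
$z = -3$ ($z = \left(- \frac{1}{6}\right) 18 = -3$)
$b = 9717$ ($b = - 237 \left(-3 - 38\right) = \left(-237\right) \left(-41\right) = 9717$)
$\frac{X}{b - 23640} - \frac{14118}{9781} = \frac{14379}{9717 - 23640} - \frac{14118}{9781} = \frac{14379}{-13923} - \frac{14118}{9781} = 14379 \left(- \frac{1}{13923}\right) - \frac{14118}{9781} = - \frac{4793}{4641} - \frac{14118}{9781} = - \frac{112401971}{45393621}$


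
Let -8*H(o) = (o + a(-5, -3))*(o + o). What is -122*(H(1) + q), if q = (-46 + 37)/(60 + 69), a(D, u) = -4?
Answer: -7137/86 ≈ -82.988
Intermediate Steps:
q = -3/43 (q = -9/129 = -9*1/129 = -3/43 ≈ -0.069767)
H(o) = -o*(-4 + o)/4 (H(o) = -(o - 4)*(o + o)/8 = -(-4 + o)*2*o/8 = -o*(-4 + o)/4)
-122*(H(1) + q) = -122*((1/4)*1*(4 - 1*1) - 3/43) = -122*((1/4)*1*(4 - 1) - 3/43) = -122*((1/4)*1*3 - 3/43) = -122*(3/4 - 3/43) = -122*117/172 = -7137/86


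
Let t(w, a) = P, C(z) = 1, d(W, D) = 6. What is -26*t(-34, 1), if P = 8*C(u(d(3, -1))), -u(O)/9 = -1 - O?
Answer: -208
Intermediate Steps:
u(O) = 9 + 9*O (u(O) = -9*(-1 - O) = 9 + 9*O)
P = 8 (P = 8*1 = 8)
t(w, a) = 8
-26*t(-34, 1) = -26*8 = -208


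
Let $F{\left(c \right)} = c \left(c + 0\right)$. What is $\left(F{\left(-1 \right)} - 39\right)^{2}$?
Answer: $1444$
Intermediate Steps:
$F{\left(c \right)} = c^{2}$ ($F{\left(c \right)} = c c = c^{2}$)
$\left(F{\left(-1 \right)} - 39\right)^{2} = \left(\left(-1\right)^{2} - 39\right)^{2} = \left(1 - 39\right)^{2} = \left(-38\right)^{2} = 1444$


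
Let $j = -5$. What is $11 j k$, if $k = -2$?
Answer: $110$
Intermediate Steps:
$11 j k = 11 \left(-5\right) \left(-2\right) = \left(-55\right) \left(-2\right) = 110$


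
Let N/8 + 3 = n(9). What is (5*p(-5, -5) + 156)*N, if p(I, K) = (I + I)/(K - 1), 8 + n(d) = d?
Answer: -7888/3 ≈ -2629.3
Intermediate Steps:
n(d) = -8 + d
N = -16 (N = -24 + 8*(-8 + 9) = -24 + 8*1 = -24 + 8 = -16)
p(I, K) = 2*I/(-1 + K) (p(I, K) = (2*I)/(-1 + K) = 2*I/(-1 + K))
(5*p(-5, -5) + 156)*N = (5*(2*(-5)/(-1 - 5)) + 156)*(-16) = (5*(2*(-5)/(-6)) + 156)*(-16) = (5*(2*(-5)*(-⅙)) + 156)*(-16) = (5*(5/3) + 156)*(-16) = (25/3 + 156)*(-16) = (493/3)*(-16) = -7888/3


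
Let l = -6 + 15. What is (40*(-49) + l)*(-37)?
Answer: 72187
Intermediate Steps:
l = 9
(40*(-49) + l)*(-37) = (40*(-49) + 9)*(-37) = (-1960 + 9)*(-37) = -1951*(-37) = 72187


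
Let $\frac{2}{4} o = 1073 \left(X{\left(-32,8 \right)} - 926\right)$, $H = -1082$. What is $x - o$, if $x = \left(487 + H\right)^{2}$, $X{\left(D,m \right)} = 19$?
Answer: $2300447$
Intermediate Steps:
$o = -1946422$ ($o = 2 \cdot 1073 \left(19 - 926\right) = 2 \cdot 1073 \left(-907\right) = 2 \left(-973211\right) = -1946422$)
$x = 354025$ ($x = \left(487 - 1082\right)^{2} = \left(-595\right)^{2} = 354025$)
$x - o = 354025 - -1946422 = 354025 + 1946422 = 2300447$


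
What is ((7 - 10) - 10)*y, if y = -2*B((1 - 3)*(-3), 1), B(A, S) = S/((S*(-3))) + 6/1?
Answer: 442/3 ≈ 147.33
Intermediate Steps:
B(A, S) = 17/3 (B(A, S) = S/((-3*S)) + 6*1 = S*(-1/(3*S)) + 6 = -⅓ + 6 = 17/3)
y = -34/3 (y = -2*17/3 = -34/3 ≈ -11.333)
((7 - 10) - 10)*y = ((7 - 10) - 10)*(-34/3) = (-3 - 10)*(-34/3) = -13*(-34/3) = 442/3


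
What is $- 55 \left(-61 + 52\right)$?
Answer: $495$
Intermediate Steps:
$- 55 \left(-61 + 52\right) = \left(-55\right) \left(-9\right) = 495$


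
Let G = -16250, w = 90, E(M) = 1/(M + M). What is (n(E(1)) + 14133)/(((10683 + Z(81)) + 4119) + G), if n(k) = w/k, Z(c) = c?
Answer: -14313/1367 ≈ -10.470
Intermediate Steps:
E(M) = 1/(2*M)
n(k) = 90/k
(n(E(1)) + 14133)/(((10683 + Z(81)) + 4119) + G) = (90/(((1/2)/1)) + 14133)/(((10683 + 81) + 4119) - 16250) = (90/(((1/2)*1)) + 14133)/((10764 + 4119) - 16250) = (90/(1/2) + 14133)/(14883 - 16250) = (90*2 + 14133)/(-1367) = (180 + 14133)*(-1/1367) = 14313*(-1/1367) = -14313/1367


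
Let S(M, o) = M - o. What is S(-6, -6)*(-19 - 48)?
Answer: 0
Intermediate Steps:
S(-6, -6)*(-19 - 48) = (-6 - 1*(-6))*(-19 - 48) = (-6 + 6)*(-67) = 0*(-67) = 0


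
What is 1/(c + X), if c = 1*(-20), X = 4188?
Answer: 1/4168 ≈ 0.00023992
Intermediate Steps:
c = -20
1/(c + X) = 1/(-20 + 4188) = 1/4168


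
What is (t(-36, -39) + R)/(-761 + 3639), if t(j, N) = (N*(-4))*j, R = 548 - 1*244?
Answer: -2656/1439 ≈ -1.8457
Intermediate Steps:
R = 304 (R = 548 - 244 = 304)
t(j, N) = -4*N*j (t(j, N) = (-4*N)*j = -4*N*j)
(t(-36, -39) + R)/(-761 + 3639) = (-4*(-39)*(-36) + 304)/(-761 + 3639) = (-5616 + 304)/2878 = -5312*1/2878 = -2656/1439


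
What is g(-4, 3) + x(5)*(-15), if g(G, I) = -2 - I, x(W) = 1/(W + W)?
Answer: -13/2 ≈ -6.5000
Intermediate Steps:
x(W) = 1/(2*W)
g(-4, 3) + x(5)*(-15) = (-2 - 1*3) + ((½)/5)*(-15) = (-2 - 3) + ((½)*(⅕))*(-15) = -5 + (⅒)*(-15) = -5 - 3/2 = -13/2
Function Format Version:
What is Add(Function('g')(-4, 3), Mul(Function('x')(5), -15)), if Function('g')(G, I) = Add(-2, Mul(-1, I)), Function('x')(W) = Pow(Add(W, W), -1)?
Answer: Rational(-13, 2) ≈ -6.5000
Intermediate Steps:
Function('x')(W) = Mul(Rational(1, 2), Pow(W, -1)) (Function('x')(W) = Pow(Mul(2, W), -1) = Mul(Rational(1, 2), Pow(W, -1)))
Add(Function('g')(-4, 3), Mul(Function('x')(5), -15)) = Add(Add(-2, Mul(-1, 3)), Mul(Mul(Rational(1, 2), Pow(5, -1)), -15)) = Add(Add(-2, -3), Mul(Mul(Rational(1, 2), Rational(1, 5)), -15)) = Add(-5, Mul(Rational(1, 10), -15)) = Add(-5, Rational(-3, 2)) = Rational(-13, 2)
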